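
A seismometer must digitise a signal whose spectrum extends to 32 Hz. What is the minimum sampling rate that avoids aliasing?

Nyquist rate = 2 × 32 Hz = 64 Hz.

64 Hz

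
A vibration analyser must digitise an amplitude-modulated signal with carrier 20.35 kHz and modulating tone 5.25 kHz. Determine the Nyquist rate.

51.2 kHz

AM sidebands sit at fc ± fm = 15.1 kHz and 25.6 kHz.
Highest-frequency component: 25.6 kHz.
Nyquist rate = 2 × 25.6 kHz = 51.2 kHz.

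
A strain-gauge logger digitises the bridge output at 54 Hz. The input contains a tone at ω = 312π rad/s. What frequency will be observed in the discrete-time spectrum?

6 Hz

ω = 312π rad/s → f = ω/(2π) = 156 Hz.
156 Hz mod fs = 48 Hz.
48 Hz > fs/2 = 27 Hz, folds to fs − 48 Hz = 6 Hz.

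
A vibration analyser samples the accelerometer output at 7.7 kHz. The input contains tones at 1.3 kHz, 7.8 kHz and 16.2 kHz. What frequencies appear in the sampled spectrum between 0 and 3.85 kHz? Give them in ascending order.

fs/2 = 3.85 kHz.
1.3 kHz ≤ fs/2 = 3.85 kHz, passes unchanged.
7.8 kHz mod fs = 0.1 kHz.
0.1 kHz ≤ fs/2 = 3.85 kHz, appears at 0.1 kHz.
16.2 kHz mod fs = 0.8 kHz.
0.8 kHz ≤ fs/2 = 3.85 kHz, appears at 0.8 kHz.
Distinct values: {0.1 kHz, 0.8 kHz, 1.3 kHz}.

0.1 kHz, 0.8 kHz, 1.3 kHz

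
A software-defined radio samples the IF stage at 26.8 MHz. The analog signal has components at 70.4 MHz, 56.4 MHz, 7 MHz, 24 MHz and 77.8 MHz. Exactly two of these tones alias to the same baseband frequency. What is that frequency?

fs/2 = 13.4 MHz.
70.4 MHz mod fs = 16.8 MHz.
16.8 MHz > fs/2 = 13.4 MHz, folds to fs − 16.8 MHz = 10 MHz.
56.4 MHz mod fs = 2.8 MHz.
2.8 MHz ≤ fs/2 = 13.4 MHz, appears at 2.8 MHz.
7 MHz ≤ fs/2 = 13.4 MHz, passes unchanged.
24 MHz > fs/2 = 13.4 MHz, folds to fs − 24 MHz = 2.8 MHz.
77.8 MHz mod fs = 24.2 MHz.
24.2 MHz > fs/2 = 13.4 MHz, folds to fs − 24.2 MHz = 2.6 MHz.
24 MHz and 56.4 MHz both map to 2.8 MHz.

2.8 MHz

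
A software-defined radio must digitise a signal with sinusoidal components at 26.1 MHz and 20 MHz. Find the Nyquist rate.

Highest-frequency component: 26.1 MHz.
Nyquist rate = 2 × 26.1 MHz = 52.2 MHz.

52.2 MHz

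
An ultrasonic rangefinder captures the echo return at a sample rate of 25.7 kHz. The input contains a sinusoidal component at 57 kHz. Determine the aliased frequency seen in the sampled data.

57 kHz mod fs = 5.6 kHz.
5.6 kHz ≤ fs/2 = 12.85 kHz, appears at 5.6 kHz.

5.6 kHz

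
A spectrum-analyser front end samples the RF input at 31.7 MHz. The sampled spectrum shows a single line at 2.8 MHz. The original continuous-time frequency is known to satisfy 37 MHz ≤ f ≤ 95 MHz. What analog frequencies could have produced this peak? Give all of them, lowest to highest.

Frequencies that alias to 2.8 MHz are k·fs ± 2.8 MHz for integer k ≥ 0.
k=0: 2.8 MHz.
k=1: 28.9 MHz, 34.5 MHz.
k=2: 60.6 MHz, 66.2 MHz.
k=3: 92.3 MHz, 97.9 MHz.
k=4: 124 MHz, 129.6 MHz.
Within [37 MHz, 95 MHz]: 60.6 MHz, 66.2 MHz, 92.3 MHz.

60.6 MHz, 66.2 MHz, 92.3 MHz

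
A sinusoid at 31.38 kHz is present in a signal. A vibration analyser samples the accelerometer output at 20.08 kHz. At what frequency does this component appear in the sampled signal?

31.38 kHz mod fs = 11.3 kHz.
11.3 kHz > fs/2 = 10.04 kHz, folds to fs − 11.3 kHz = 8.78 kHz.

8.78 kHz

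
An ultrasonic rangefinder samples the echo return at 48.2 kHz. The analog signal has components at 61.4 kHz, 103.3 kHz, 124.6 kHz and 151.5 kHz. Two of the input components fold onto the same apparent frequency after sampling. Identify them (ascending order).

fs/2 = 24.1 kHz.
61.4 kHz mod fs = 13.2 kHz.
13.2 kHz ≤ fs/2 = 24.1 kHz, appears at 13.2 kHz.
103.3 kHz mod fs = 6.9 kHz.
6.9 kHz ≤ fs/2 = 24.1 kHz, appears at 6.9 kHz.
124.6 kHz mod fs = 28.2 kHz.
28.2 kHz > fs/2 = 24.1 kHz, folds to fs − 28.2 kHz = 20 kHz.
151.5 kHz mod fs = 6.9 kHz.
6.9 kHz ≤ fs/2 = 24.1 kHz, appears at 6.9 kHz.
103.3 kHz and 151.5 kHz both map to 6.9 kHz.

103.3 kHz, 151.5 kHz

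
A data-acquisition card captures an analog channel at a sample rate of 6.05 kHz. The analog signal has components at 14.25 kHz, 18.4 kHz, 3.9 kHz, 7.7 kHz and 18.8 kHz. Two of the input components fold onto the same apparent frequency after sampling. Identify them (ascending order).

fs/2 = 3.025 kHz.
14.25 kHz mod fs = 2.15 kHz.
2.15 kHz ≤ fs/2 = 3.025 kHz, appears at 2.15 kHz.
18.4 kHz mod fs = 0.25 kHz.
0.25 kHz ≤ fs/2 = 3.025 kHz, appears at 0.25 kHz.
3.9 kHz > fs/2 = 3.025 kHz, folds to fs − 3.9 kHz = 2.15 kHz.
7.7 kHz mod fs = 1.65 kHz.
1.65 kHz ≤ fs/2 = 3.025 kHz, appears at 1.65 kHz.
18.8 kHz mod fs = 0.65 kHz.
0.65 kHz ≤ fs/2 = 3.025 kHz, appears at 0.65 kHz.
3.9 kHz and 14.25 kHz both map to 2.15 kHz.

3.9 kHz, 14.25 kHz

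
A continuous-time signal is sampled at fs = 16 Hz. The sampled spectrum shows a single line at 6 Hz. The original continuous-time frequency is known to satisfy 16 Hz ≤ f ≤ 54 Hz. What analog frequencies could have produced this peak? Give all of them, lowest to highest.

22 Hz, 26 Hz, 38 Hz, 42 Hz, 54 Hz

Frequencies that alias to 6 Hz are k·fs ± 6 Hz for integer k ≥ 0.
k=0: 6 Hz.
k=1: 10 Hz, 22 Hz.
k=2: 26 Hz, 38 Hz.
k=3: 42 Hz, 54 Hz.
k=4: 58 Hz, 70 Hz.
Within [16 Hz, 54 Hz]: 22 Hz, 26 Hz, 38 Hz, 42 Hz, 54 Hz.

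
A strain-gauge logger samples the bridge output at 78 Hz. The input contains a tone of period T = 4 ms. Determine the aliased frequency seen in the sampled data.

T = 4 ms → f = 1/T = 250 Hz.
250 Hz mod fs = 16 Hz.
16 Hz ≤ fs/2 = 39 Hz, appears at 16 Hz.

16 Hz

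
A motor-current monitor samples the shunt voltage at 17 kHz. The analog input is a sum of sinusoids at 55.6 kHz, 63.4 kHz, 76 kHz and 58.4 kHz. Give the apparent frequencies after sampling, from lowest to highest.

fs/2 = 8.5 kHz.
55.6 kHz mod fs = 4.6 kHz.
4.6 kHz ≤ fs/2 = 8.5 kHz, appears at 4.6 kHz.
63.4 kHz mod fs = 12.4 kHz.
12.4 kHz > fs/2 = 8.5 kHz, folds to fs − 12.4 kHz = 4.6 kHz.
76 kHz mod fs = 8 kHz.
8 kHz ≤ fs/2 = 8.5 kHz, appears at 8 kHz.
58.4 kHz mod fs = 7.4 kHz.
7.4 kHz ≤ fs/2 = 8.5 kHz, appears at 7.4 kHz.
Distinct values: {4.6 kHz, 7.4 kHz, 8 kHz}.

4.6 kHz, 7.4 kHz, 8 kHz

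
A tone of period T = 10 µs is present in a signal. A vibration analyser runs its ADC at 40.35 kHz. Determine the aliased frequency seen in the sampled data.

T = 10 µs → f = 1/T = 100 kHz.
100 kHz mod fs = 19.3 kHz.
19.3 kHz ≤ fs/2 = 20.175 kHz, appears at 19.3 kHz.

19.3 kHz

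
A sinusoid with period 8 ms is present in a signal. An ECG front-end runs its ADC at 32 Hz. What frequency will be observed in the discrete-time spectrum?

T = 8 ms → f = 1/T = 125 Hz.
125 Hz mod fs = 29 Hz.
29 Hz > fs/2 = 16 Hz, folds to fs − 29 Hz = 3 Hz.

3 Hz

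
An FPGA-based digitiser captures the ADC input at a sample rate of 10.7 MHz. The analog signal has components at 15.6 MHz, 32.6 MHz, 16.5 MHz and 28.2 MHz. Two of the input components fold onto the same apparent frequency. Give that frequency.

4.9 MHz

fs/2 = 5.35 MHz.
15.6 MHz mod fs = 4.9 MHz.
4.9 MHz ≤ fs/2 = 5.35 MHz, appears at 4.9 MHz.
32.6 MHz mod fs = 0.5 MHz.
0.5 MHz ≤ fs/2 = 5.35 MHz, appears at 0.5 MHz.
16.5 MHz mod fs = 5.8 MHz.
5.8 MHz > fs/2 = 5.35 MHz, folds to fs − 5.8 MHz = 4.9 MHz.
28.2 MHz mod fs = 6.8 MHz.
6.8 MHz > fs/2 = 5.35 MHz, folds to fs − 6.8 MHz = 3.9 MHz.
15.6 MHz and 16.5 MHz both map to 4.9 MHz.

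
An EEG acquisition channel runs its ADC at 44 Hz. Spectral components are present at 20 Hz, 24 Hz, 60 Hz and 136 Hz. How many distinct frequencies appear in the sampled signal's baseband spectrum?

3

fs/2 = 22 Hz.
20 Hz ≤ fs/2 = 22 Hz, passes unchanged.
24 Hz > fs/2 = 22 Hz, folds to fs − 24 Hz = 20 Hz.
60 Hz mod fs = 16 Hz.
16 Hz ≤ fs/2 = 22 Hz, appears at 16 Hz.
136 Hz mod fs = 4 Hz.
4 Hz ≤ fs/2 = 22 Hz, appears at 4 Hz.
Distinct values: {4 Hz, 16 Hz, 20 Hz} → 3.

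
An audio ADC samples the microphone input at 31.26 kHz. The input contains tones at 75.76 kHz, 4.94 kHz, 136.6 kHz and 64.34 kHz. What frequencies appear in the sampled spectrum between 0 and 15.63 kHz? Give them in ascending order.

1.82 kHz, 4.94 kHz, 11.56 kHz, 13.24 kHz

fs/2 = 15.63 kHz.
75.76 kHz mod fs = 13.24 kHz.
13.24 kHz ≤ fs/2 = 15.63 kHz, appears at 13.24 kHz.
4.94 kHz ≤ fs/2 = 15.63 kHz, passes unchanged.
136.6 kHz mod fs = 11.56 kHz.
11.56 kHz ≤ fs/2 = 15.63 kHz, appears at 11.56 kHz.
64.34 kHz mod fs = 1.82 kHz.
1.82 kHz ≤ fs/2 = 15.63 kHz, appears at 1.82 kHz.
Distinct values: {1.82 kHz, 4.94 kHz, 11.56 kHz, 13.24 kHz}.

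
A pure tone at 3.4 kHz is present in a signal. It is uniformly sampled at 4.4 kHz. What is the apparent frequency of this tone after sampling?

1 kHz

3.4 kHz > fs/2 = 2.2 kHz, folds to fs − 3.4 kHz = 1 kHz.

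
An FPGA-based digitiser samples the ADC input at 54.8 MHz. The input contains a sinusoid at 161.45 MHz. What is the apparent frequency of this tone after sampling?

161.45 MHz mod fs = 51.85 MHz.
51.85 MHz > fs/2 = 27.4 MHz, folds to fs − 51.85 MHz = 2.95 MHz.

2.95 MHz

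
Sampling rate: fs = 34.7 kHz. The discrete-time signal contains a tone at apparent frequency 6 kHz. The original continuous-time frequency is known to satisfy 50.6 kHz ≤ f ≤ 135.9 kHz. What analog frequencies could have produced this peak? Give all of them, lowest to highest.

63.4 kHz, 75.4 kHz, 98.1 kHz, 110.1 kHz, 132.8 kHz

Frequencies that alias to 6 kHz are k·fs ± 6 kHz for integer k ≥ 0.
k=0: 6 kHz.
k=1: 28.7 kHz, 40.7 kHz.
k=2: 63.4 kHz, 75.4 kHz.
k=3: 98.1 kHz, 110.1 kHz.
k=4: 132.8 kHz, 144.8 kHz.
k=5: 167.5 kHz, 179.5 kHz.
Within [50.6 kHz, 135.9 kHz]: 63.4 kHz, 75.4 kHz, 98.1 kHz, 110.1 kHz, 132.8 kHz.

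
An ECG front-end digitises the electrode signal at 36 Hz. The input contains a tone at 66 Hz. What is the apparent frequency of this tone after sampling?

66 Hz mod fs = 30 Hz.
30 Hz > fs/2 = 18 Hz, folds to fs − 30 Hz = 6 Hz.

6 Hz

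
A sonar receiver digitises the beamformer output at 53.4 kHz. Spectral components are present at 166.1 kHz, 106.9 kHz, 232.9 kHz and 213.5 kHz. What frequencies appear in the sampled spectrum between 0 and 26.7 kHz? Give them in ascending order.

fs/2 = 26.7 kHz.
166.1 kHz mod fs = 5.9 kHz.
5.9 kHz ≤ fs/2 = 26.7 kHz, appears at 5.9 kHz.
106.9 kHz mod fs = 0.1 kHz.
0.1 kHz ≤ fs/2 = 26.7 kHz, appears at 0.1 kHz.
232.9 kHz mod fs = 19.3 kHz.
19.3 kHz ≤ fs/2 = 26.7 kHz, appears at 19.3 kHz.
213.5 kHz mod fs = 53.3 kHz.
53.3 kHz > fs/2 = 26.7 kHz, folds to fs − 53.3 kHz = 0.1 kHz.
Distinct values: {0.1 kHz, 5.9 kHz, 19.3 kHz}.

0.1 kHz, 5.9 kHz, 19.3 kHz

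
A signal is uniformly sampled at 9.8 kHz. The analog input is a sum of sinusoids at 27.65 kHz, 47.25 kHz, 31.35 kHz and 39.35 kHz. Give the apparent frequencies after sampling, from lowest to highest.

fs/2 = 4.9 kHz.
27.65 kHz mod fs = 8.05 kHz.
8.05 kHz > fs/2 = 4.9 kHz, folds to fs − 8.05 kHz = 1.75 kHz.
47.25 kHz mod fs = 8.05 kHz.
8.05 kHz > fs/2 = 4.9 kHz, folds to fs − 8.05 kHz = 1.75 kHz.
31.35 kHz mod fs = 1.95 kHz.
1.95 kHz ≤ fs/2 = 4.9 kHz, appears at 1.95 kHz.
39.35 kHz mod fs = 0.15 kHz.
0.15 kHz ≤ fs/2 = 4.9 kHz, appears at 0.15 kHz.
Distinct values: {0.15 kHz, 1.75 kHz, 1.95 kHz}.

0.15 kHz, 1.75 kHz, 1.95 kHz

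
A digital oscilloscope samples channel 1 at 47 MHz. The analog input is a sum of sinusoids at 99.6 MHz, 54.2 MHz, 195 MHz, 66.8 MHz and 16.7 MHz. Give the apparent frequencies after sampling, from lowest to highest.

fs/2 = 23.5 MHz.
99.6 MHz mod fs = 5.6 MHz.
5.6 MHz ≤ fs/2 = 23.5 MHz, appears at 5.6 MHz.
54.2 MHz mod fs = 7.2 MHz.
7.2 MHz ≤ fs/2 = 23.5 MHz, appears at 7.2 MHz.
195 MHz mod fs = 7 MHz.
7 MHz ≤ fs/2 = 23.5 MHz, appears at 7 MHz.
66.8 MHz mod fs = 19.8 MHz.
19.8 MHz ≤ fs/2 = 23.5 MHz, appears at 19.8 MHz.
16.7 MHz ≤ fs/2 = 23.5 MHz, passes unchanged.
Distinct values: {5.6 MHz, 7 MHz, 7.2 MHz, 16.7 MHz, 19.8 MHz}.

5.6 MHz, 7 MHz, 7.2 MHz, 16.7 MHz, 19.8 MHz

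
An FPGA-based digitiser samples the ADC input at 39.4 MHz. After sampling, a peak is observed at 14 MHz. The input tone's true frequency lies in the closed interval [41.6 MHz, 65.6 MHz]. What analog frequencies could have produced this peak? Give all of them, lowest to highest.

53.4 MHz, 64.8 MHz

Frequencies that alias to 14 MHz are k·fs ± 14 MHz for integer k ≥ 0.
k=0: 14 MHz.
k=1: 25.4 MHz, 53.4 MHz.
k=2: 64.8 MHz, 92.8 MHz.
k=3: 104.2 MHz, 132.2 MHz.
Within [41.6 MHz, 65.6 MHz]: 53.4 MHz, 64.8 MHz.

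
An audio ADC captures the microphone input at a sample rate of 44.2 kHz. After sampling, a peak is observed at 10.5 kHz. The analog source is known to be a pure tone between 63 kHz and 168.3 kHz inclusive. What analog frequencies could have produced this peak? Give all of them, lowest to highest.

77.9 kHz, 98.9 kHz, 122.1 kHz, 143.1 kHz, 166.3 kHz

Frequencies that alias to 10.5 kHz are k·fs ± 10.5 kHz for integer k ≥ 0.
k=0: 10.5 kHz.
k=1: 33.7 kHz, 54.7 kHz.
k=2: 77.9 kHz, 98.9 kHz.
k=3: 122.1 kHz, 143.1 kHz.
k=4: 166.3 kHz, 187.3 kHz.
k=5: 210.5 kHz, 231.5 kHz.
Within [63 kHz, 168.3 kHz]: 77.9 kHz, 98.9 kHz, 122.1 kHz, 143.1 kHz, 166.3 kHz.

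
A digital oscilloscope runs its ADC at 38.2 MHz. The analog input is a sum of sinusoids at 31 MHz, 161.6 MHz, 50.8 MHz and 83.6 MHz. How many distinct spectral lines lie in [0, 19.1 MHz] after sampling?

fs/2 = 19.1 MHz.
31 MHz > fs/2 = 19.1 MHz, folds to fs − 31 MHz = 7.2 MHz.
161.6 MHz mod fs = 8.8 MHz.
8.8 MHz ≤ fs/2 = 19.1 MHz, appears at 8.8 MHz.
50.8 MHz mod fs = 12.6 MHz.
12.6 MHz ≤ fs/2 = 19.1 MHz, appears at 12.6 MHz.
83.6 MHz mod fs = 7.2 MHz.
7.2 MHz ≤ fs/2 = 19.1 MHz, appears at 7.2 MHz.
Distinct values: {7.2 MHz, 8.8 MHz, 12.6 MHz} → 3.

3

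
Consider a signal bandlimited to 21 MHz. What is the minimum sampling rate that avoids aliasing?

Nyquist rate = 2 × 21 MHz = 42 MHz.

42 MHz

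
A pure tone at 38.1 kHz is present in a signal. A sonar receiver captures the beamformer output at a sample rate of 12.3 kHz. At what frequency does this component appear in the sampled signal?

1.2 kHz

38.1 kHz mod fs = 1.2 kHz.
1.2 kHz ≤ fs/2 = 6.15 kHz, appears at 1.2 kHz.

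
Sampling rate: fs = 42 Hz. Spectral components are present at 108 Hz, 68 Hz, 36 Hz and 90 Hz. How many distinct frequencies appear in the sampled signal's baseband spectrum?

3

fs/2 = 21 Hz.
108 Hz mod fs = 24 Hz.
24 Hz > fs/2 = 21 Hz, folds to fs − 24 Hz = 18 Hz.
68 Hz mod fs = 26 Hz.
26 Hz > fs/2 = 21 Hz, folds to fs − 26 Hz = 16 Hz.
36 Hz > fs/2 = 21 Hz, folds to fs − 36 Hz = 6 Hz.
90 Hz mod fs = 6 Hz.
6 Hz ≤ fs/2 = 21 Hz, appears at 6 Hz.
Distinct values: {6 Hz, 16 Hz, 18 Hz} → 3.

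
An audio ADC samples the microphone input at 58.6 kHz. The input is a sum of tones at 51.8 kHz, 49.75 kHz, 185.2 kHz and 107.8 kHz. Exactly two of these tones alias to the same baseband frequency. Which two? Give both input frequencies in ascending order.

fs/2 = 29.3 kHz.
51.8 kHz > fs/2 = 29.3 kHz, folds to fs − 51.8 kHz = 6.8 kHz.
49.75 kHz > fs/2 = 29.3 kHz, folds to fs − 49.75 kHz = 8.85 kHz.
185.2 kHz mod fs = 9.4 kHz.
9.4 kHz ≤ fs/2 = 29.3 kHz, appears at 9.4 kHz.
107.8 kHz mod fs = 49.2 kHz.
49.2 kHz > fs/2 = 29.3 kHz, folds to fs − 49.2 kHz = 9.4 kHz.
107.8 kHz and 185.2 kHz both map to 9.4 kHz.

107.8 kHz, 185.2 kHz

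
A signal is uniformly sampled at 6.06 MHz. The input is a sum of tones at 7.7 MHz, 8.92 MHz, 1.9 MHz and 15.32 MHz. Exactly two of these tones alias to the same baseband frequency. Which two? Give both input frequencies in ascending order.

8.92 MHz, 15.32 MHz

fs/2 = 3.03 MHz.
7.7 MHz mod fs = 1.64 MHz.
1.64 MHz ≤ fs/2 = 3.03 MHz, appears at 1.64 MHz.
8.92 MHz mod fs = 2.86 MHz.
2.86 MHz ≤ fs/2 = 3.03 MHz, appears at 2.86 MHz.
1.9 MHz ≤ fs/2 = 3.03 MHz, passes unchanged.
15.32 MHz mod fs = 3.2 MHz.
3.2 MHz > fs/2 = 3.03 MHz, folds to fs − 3.2 MHz = 2.86 MHz.
8.92 MHz and 15.32 MHz both map to 2.86 MHz.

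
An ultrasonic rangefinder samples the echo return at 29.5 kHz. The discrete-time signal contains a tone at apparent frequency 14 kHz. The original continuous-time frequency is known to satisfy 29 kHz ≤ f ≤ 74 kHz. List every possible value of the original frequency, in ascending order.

Frequencies that alias to 14 kHz are k·fs ± 14 kHz for integer k ≥ 0.
k=0: 14 kHz.
k=1: 15.5 kHz, 43.5 kHz.
k=2: 45 kHz, 73 kHz.
k=3: 74.5 kHz, 102.5 kHz.
Within [29 kHz, 74 kHz]: 43.5 kHz, 45 kHz, 73 kHz.

43.5 kHz, 45 kHz, 73 kHz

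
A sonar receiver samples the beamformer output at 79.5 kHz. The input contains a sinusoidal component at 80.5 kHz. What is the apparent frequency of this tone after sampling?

80.5 kHz mod fs = 1 kHz.
1 kHz ≤ fs/2 = 39.75 kHz, appears at 1 kHz.

1 kHz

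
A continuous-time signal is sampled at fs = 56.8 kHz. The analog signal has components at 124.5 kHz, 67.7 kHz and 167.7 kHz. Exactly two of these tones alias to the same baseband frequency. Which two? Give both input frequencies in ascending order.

fs/2 = 28.4 kHz.
124.5 kHz mod fs = 10.9 kHz.
10.9 kHz ≤ fs/2 = 28.4 kHz, appears at 10.9 kHz.
67.7 kHz mod fs = 10.9 kHz.
10.9 kHz ≤ fs/2 = 28.4 kHz, appears at 10.9 kHz.
167.7 kHz mod fs = 54.1 kHz.
54.1 kHz > fs/2 = 28.4 kHz, folds to fs − 54.1 kHz = 2.7 kHz.
67.7 kHz and 124.5 kHz both map to 10.9 kHz.

67.7 kHz, 124.5 kHz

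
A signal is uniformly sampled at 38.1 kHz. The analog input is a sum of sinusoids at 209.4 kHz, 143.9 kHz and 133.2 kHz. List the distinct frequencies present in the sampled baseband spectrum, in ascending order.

8.5 kHz, 18.9 kHz

fs/2 = 19.05 kHz.
209.4 kHz mod fs = 18.9 kHz.
18.9 kHz ≤ fs/2 = 19.05 kHz, appears at 18.9 kHz.
143.9 kHz mod fs = 29.6 kHz.
29.6 kHz > fs/2 = 19.05 kHz, folds to fs − 29.6 kHz = 8.5 kHz.
133.2 kHz mod fs = 18.9 kHz.
18.9 kHz ≤ fs/2 = 19.05 kHz, appears at 18.9 kHz.
Distinct values: {8.5 kHz, 18.9 kHz}.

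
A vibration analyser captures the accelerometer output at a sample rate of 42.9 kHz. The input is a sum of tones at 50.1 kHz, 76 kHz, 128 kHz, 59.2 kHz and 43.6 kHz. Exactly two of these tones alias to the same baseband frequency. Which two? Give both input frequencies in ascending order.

fs/2 = 21.45 kHz.
50.1 kHz mod fs = 7.2 kHz.
7.2 kHz ≤ fs/2 = 21.45 kHz, appears at 7.2 kHz.
76 kHz mod fs = 33.1 kHz.
33.1 kHz > fs/2 = 21.45 kHz, folds to fs − 33.1 kHz = 9.8 kHz.
128 kHz mod fs = 42.2 kHz.
42.2 kHz > fs/2 = 21.45 kHz, folds to fs − 42.2 kHz = 0.7 kHz.
59.2 kHz mod fs = 16.3 kHz.
16.3 kHz ≤ fs/2 = 21.45 kHz, appears at 16.3 kHz.
43.6 kHz mod fs = 0.7 kHz.
0.7 kHz ≤ fs/2 = 21.45 kHz, appears at 0.7 kHz.
43.6 kHz and 128 kHz both map to 0.7 kHz.

43.6 kHz, 128 kHz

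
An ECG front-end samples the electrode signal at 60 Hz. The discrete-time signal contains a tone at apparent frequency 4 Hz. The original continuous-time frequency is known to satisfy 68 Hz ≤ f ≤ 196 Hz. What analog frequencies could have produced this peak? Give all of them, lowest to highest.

116 Hz, 124 Hz, 176 Hz, 184 Hz

Frequencies that alias to 4 Hz are k·fs ± 4 Hz for integer k ≥ 0.
k=0: 4 Hz.
k=1: 56 Hz, 64 Hz.
k=2: 116 Hz, 124 Hz.
k=3: 176 Hz, 184 Hz.
k=4: 236 Hz, 244 Hz.
Within [68 Hz, 196 Hz]: 116 Hz, 124 Hz, 176 Hz, 184 Hz.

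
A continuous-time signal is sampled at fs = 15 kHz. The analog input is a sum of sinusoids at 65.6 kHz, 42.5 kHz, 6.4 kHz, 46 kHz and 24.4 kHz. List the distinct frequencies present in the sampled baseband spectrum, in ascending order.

fs/2 = 7.5 kHz.
65.6 kHz mod fs = 5.6 kHz.
5.6 kHz ≤ fs/2 = 7.5 kHz, appears at 5.6 kHz.
42.5 kHz mod fs = 12.5 kHz.
12.5 kHz > fs/2 = 7.5 kHz, folds to fs − 12.5 kHz = 2.5 kHz.
6.4 kHz ≤ fs/2 = 7.5 kHz, passes unchanged.
46 kHz mod fs = 1 kHz.
1 kHz ≤ fs/2 = 7.5 kHz, appears at 1 kHz.
24.4 kHz mod fs = 9.4 kHz.
9.4 kHz > fs/2 = 7.5 kHz, folds to fs − 9.4 kHz = 5.6 kHz.
Distinct values: {1 kHz, 2.5 kHz, 5.6 kHz, 6.4 kHz}.

1 kHz, 2.5 kHz, 5.6 kHz, 6.4 kHz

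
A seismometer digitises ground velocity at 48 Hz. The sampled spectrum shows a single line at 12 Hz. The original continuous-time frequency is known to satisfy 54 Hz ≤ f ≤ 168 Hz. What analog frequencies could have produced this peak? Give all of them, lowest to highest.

60 Hz, 84 Hz, 108 Hz, 132 Hz, 156 Hz

Frequencies that alias to 12 Hz are k·fs ± 12 Hz for integer k ≥ 0.
k=0: 12 Hz.
k=1: 36 Hz, 60 Hz.
k=2: 84 Hz, 108 Hz.
k=3: 132 Hz, 156 Hz.
k=4: 180 Hz, 204 Hz.
Within [54 Hz, 168 Hz]: 60 Hz, 84 Hz, 108 Hz, 132 Hz, 156 Hz.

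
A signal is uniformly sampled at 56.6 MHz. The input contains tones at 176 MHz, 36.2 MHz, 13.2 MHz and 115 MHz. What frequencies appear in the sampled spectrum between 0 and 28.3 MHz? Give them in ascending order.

1.8 MHz, 6.2 MHz, 13.2 MHz, 20.4 MHz

fs/2 = 28.3 MHz.
176 MHz mod fs = 6.2 MHz.
6.2 MHz ≤ fs/2 = 28.3 MHz, appears at 6.2 MHz.
36.2 MHz > fs/2 = 28.3 MHz, folds to fs − 36.2 MHz = 20.4 MHz.
13.2 MHz ≤ fs/2 = 28.3 MHz, passes unchanged.
115 MHz mod fs = 1.8 MHz.
1.8 MHz ≤ fs/2 = 28.3 MHz, appears at 1.8 MHz.
Distinct values: {1.8 MHz, 6.2 MHz, 13.2 MHz, 20.4 MHz}.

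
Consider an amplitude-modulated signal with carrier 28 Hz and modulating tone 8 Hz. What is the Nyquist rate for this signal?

AM sidebands sit at fc ± fm = 20 Hz and 36 Hz.
Highest-frequency component: 36 Hz.
Nyquist rate = 2 × 36 Hz = 72 Hz.

72 Hz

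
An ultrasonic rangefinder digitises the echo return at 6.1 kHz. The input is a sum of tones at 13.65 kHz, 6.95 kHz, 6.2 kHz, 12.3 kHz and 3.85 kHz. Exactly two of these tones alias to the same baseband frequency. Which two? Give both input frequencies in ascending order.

fs/2 = 3.05 kHz.
13.65 kHz mod fs = 1.45 kHz.
1.45 kHz ≤ fs/2 = 3.05 kHz, appears at 1.45 kHz.
6.95 kHz mod fs = 0.85 kHz.
0.85 kHz ≤ fs/2 = 3.05 kHz, appears at 0.85 kHz.
6.2 kHz mod fs = 0.1 kHz.
0.1 kHz ≤ fs/2 = 3.05 kHz, appears at 0.1 kHz.
12.3 kHz mod fs = 0.1 kHz.
0.1 kHz ≤ fs/2 = 3.05 kHz, appears at 0.1 kHz.
3.85 kHz > fs/2 = 3.05 kHz, folds to fs − 3.85 kHz = 2.25 kHz.
6.2 kHz and 12.3 kHz both map to 0.1 kHz.

6.2 kHz, 12.3 kHz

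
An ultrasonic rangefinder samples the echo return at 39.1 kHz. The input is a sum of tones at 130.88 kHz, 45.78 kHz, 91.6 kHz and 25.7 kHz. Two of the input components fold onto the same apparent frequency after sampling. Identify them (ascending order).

fs/2 = 19.55 kHz.
130.88 kHz mod fs = 13.58 kHz.
13.58 kHz ≤ fs/2 = 19.55 kHz, appears at 13.58 kHz.
45.78 kHz mod fs = 6.68 kHz.
6.68 kHz ≤ fs/2 = 19.55 kHz, appears at 6.68 kHz.
91.6 kHz mod fs = 13.4 kHz.
13.4 kHz ≤ fs/2 = 19.55 kHz, appears at 13.4 kHz.
25.7 kHz > fs/2 = 19.55 kHz, folds to fs − 25.7 kHz = 13.4 kHz.
25.7 kHz and 91.6 kHz both map to 13.4 kHz.

25.7 kHz, 91.6 kHz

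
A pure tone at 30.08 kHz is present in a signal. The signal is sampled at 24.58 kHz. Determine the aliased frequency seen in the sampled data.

5.5 kHz

30.08 kHz mod fs = 5.5 kHz.
5.5 kHz ≤ fs/2 = 12.29 kHz, appears at 5.5 kHz.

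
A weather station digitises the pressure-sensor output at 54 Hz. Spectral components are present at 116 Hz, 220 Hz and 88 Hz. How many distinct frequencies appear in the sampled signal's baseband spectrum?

3

fs/2 = 27 Hz.
116 Hz mod fs = 8 Hz.
8 Hz ≤ fs/2 = 27 Hz, appears at 8 Hz.
220 Hz mod fs = 4 Hz.
4 Hz ≤ fs/2 = 27 Hz, appears at 4 Hz.
88 Hz mod fs = 34 Hz.
34 Hz > fs/2 = 27 Hz, folds to fs − 34 Hz = 20 Hz.
Distinct values: {4 Hz, 8 Hz, 20 Hz} → 3.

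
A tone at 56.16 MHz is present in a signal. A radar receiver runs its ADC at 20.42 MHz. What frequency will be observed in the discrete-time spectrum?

5.1 MHz

56.16 MHz mod fs = 15.32 MHz.
15.32 MHz > fs/2 = 10.21 MHz, folds to fs − 15.32 MHz = 5.1 MHz.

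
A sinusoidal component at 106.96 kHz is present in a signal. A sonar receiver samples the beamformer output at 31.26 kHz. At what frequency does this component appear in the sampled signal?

106.96 kHz mod fs = 13.18 kHz.
13.18 kHz ≤ fs/2 = 15.63 kHz, appears at 13.18 kHz.

13.18 kHz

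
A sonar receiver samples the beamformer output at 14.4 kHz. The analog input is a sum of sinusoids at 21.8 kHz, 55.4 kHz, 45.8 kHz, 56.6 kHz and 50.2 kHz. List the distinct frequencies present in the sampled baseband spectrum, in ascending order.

fs/2 = 7.2 kHz.
21.8 kHz mod fs = 7.4 kHz.
7.4 kHz > fs/2 = 7.2 kHz, folds to fs − 7.4 kHz = 7 kHz.
55.4 kHz mod fs = 12.2 kHz.
12.2 kHz > fs/2 = 7.2 kHz, folds to fs − 12.2 kHz = 2.2 kHz.
45.8 kHz mod fs = 2.6 kHz.
2.6 kHz ≤ fs/2 = 7.2 kHz, appears at 2.6 kHz.
56.6 kHz mod fs = 13.4 kHz.
13.4 kHz > fs/2 = 7.2 kHz, folds to fs − 13.4 kHz = 1 kHz.
50.2 kHz mod fs = 7 kHz.
7 kHz ≤ fs/2 = 7.2 kHz, appears at 7 kHz.
Distinct values: {1 kHz, 2.2 kHz, 2.6 kHz, 7 kHz}.

1 kHz, 2.2 kHz, 2.6 kHz, 7 kHz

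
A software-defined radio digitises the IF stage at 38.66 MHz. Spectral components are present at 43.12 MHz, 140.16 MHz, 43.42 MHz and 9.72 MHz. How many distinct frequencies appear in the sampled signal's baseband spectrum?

4

fs/2 = 19.33 MHz.
43.12 MHz mod fs = 4.46 MHz.
4.46 MHz ≤ fs/2 = 19.33 MHz, appears at 4.46 MHz.
140.16 MHz mod fs = 24.18 MHz.
24.18 MHz > fs/2 = 19.33 MHz, folds to fs − 24.18 MHz = 14.48 MHz.
43.42 MHz mod fs = 4.76 MHz.
4.76 MHz ≤ fs/2 = 19.33 MHz, appears at 4.76 MHz.
9.72 MHz ≤ fs/2 = 19.33 MHz, passes unchanged.
Distinct values: {4.46 MHz, 4.76 MHz, 9.72 MHz, 14.48 MHz} → 4.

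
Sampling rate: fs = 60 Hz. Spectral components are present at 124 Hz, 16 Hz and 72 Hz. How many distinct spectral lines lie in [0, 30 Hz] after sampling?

fs/2 = 30 Hz.
124 Hz mod fs = 4 Hz.
4 Hz ≤ fs/2 = 30 Hz, appears at 4 Hz.
16 Hz ≤ fs/2 = 30 Hz, passes unchanged.
72 Hz mod fs = 12 Hz.
12 Hz ≤ fs/2 = 30 Hz, appears at 12 Hz.
Distinct values: {4 Hz, 12 Hz, 16 Hz} → 3.

3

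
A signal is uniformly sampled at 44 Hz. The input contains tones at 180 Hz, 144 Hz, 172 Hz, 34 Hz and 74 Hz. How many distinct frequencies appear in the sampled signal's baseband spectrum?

fs/2 = 22 Hz.
180 Hz mod fs = 4 Hz.
4 Hz ≤ fs/2 = 22 Hz, appears at 4 Hz.
144 Hz mod fs = 12 Hz.
12 Hz ≤ fs/2 = 22 Hz, appears at 12 Hz.
172 Hz mod fs = 40 Hz.
40 Hz > fs/2 = 22 Hz, folds to fs − 40 Hz = 4 Hz.
34 Hz > fs/2 = 22 Hz, folds to fs − 34 Hz = 10 Hz.
74 Hz mod fs = 30 Hz.
30 Hz > fs/2 = 22 Hz, folds to fs − 30 Hz = 14 Hz.
Distinct values: {4 Hz, 10 Hz, 12 Hz, 14 Hz} → 4.

4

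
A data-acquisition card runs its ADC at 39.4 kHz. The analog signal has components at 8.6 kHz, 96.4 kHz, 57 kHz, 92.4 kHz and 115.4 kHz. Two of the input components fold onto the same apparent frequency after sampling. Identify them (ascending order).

57 kHz, 96.4 kHz

fs/2 = 19.7 kHz.
8.6 kHz ≤ fs/2 = 19.7 kHz, passes unchanged.
96.4 kHz mod fs = 17.6 kHz.
17.6 kHz ≤ fs/2 = 19.7 kHz, appears at 17.6 kHz.
57 kHz mod fs = 17.6 kHz.
17.6 kHz ≤ fs/2 = 19.7 kHz, appears at 17.6 kHz.
92.4 kHz mod fs = 13.6 kHz.
13.6 kHz ≤ fs/2 = 19.7 kHz, appears at 13.6 kHz.
115.4 kHz mod fs = 36.6 kHz.
36.6 kHz > fs/2 = 19.7 kHz, folds to fs − 36.6 kHz = 2.8 kHz.
57 kHz and 96.4 kHz both map to 17.6 kHz.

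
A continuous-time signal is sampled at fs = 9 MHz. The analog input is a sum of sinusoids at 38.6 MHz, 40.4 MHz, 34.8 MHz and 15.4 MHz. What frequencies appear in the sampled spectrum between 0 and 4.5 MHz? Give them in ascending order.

1.2 MHz, 2.6 MHz, 4.4 MHz

fs/2 = 4.5 MHz.
38.6 MHz mod fs = 2.6 MHz.
2.6 MHz ≤ fs/2 = 4.5 MHz, appears at 2.6 MHz.
40.4 MHz mod fs = 4.4 MHz.
4.4 MHz ≤ fs/2 = 4.5 MHz, appears at 4.4 MHz.
34.8 MHz mod fs = 7.8 MHz.
7.8 MHz > fs/2 = 4.5 MHz, folds to fs − 7.8 MHz = 1.2 MHz.
15.4 MHz mod fs = 6.4 MHz.
6.4 MHz > fs/2 = 4.5 MHz, folds to fs − 6.4 MHz = 2.6 MHz.
Distinct values: {1.2 MHz, 2.6 MHz, 4.4 MHz}.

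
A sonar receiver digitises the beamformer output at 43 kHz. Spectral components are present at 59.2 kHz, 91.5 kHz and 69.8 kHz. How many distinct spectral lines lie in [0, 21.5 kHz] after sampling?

fs/2 = 21.5 kHz.
59.2 kHz mod fs = 16.2 kHz.
16.2 kHz ≤ fs/2 = 21.5 kHz, appears at 16.2 kHz.
91.5 kHz mod fs = 5.5 kHz.
5.5 kHz ≤ fs/2 = 21.5 kHz, appears at 5.5 kHz.
69.8 kHz mod fs = 26.8 kHz.
26.8 kHz > fs/2 = 21.5 kHz, folds to fs − 26.8 kHz = 16.2 kHz.
Distinct values: {5.5 kHz, 16.2 kHz} → 2.

2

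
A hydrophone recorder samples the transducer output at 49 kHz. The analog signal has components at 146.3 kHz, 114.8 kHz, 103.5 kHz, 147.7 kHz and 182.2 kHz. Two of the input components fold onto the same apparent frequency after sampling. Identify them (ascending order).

146.3 kHz, 147.7 kHz

fs/2 = 24.5 kHz.
146.3 kHz mod fs = 48.3 kHz.
48.3 kHz > fs/2 = 24.5 kHz, folds to fs − 48.3 kHz = 0.7 kHz.
114.8 kHz mod fs = 16.8 kHz.
16.8 kHz ≤ fs/2 = 24.5 kHz, appears at 16.8 kHz.
103.5 kHz mod fs = 5.5 kHz.
5.5 kHz ≤ fs/2 = 24.5 kHz, appears at 5.5 kHz.
147.7 kHz mod fs = 0.7 kHz.
0.7 kHz ≤ fs/2 = 24.5 kHz, appears at 0.7 kHz.
182.2 kHz mod fs = 35.2 kHz.
35.2 kHz > fs/2 = 24.5 kHz, folds to fs − 35.2 kHz = 13.8 kHz.
146.3 kHz and 147.7 kHz both map to 0.7 kHz.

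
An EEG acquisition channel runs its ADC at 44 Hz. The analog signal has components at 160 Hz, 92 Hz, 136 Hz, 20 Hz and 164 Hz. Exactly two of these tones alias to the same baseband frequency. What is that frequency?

4 Hz

fs/2 = 22 Hz.
160 Hz mod fs = 28 Hz.
28 Hz > fs/2 = 22 Hz, folds to fs − 28 Hz = 16 Hz.
92 Hz mod fs = 4 Hz.
4 Hz ≤ fs/2 = 22 Hz, appears at 4 Hz.
136 Hz mod fs = 4 Hz.
4 Hz ≤ fs/2 = 22 Hz, appears at 4 Hz.
20 Hz ≤ fs/2 = 22 Hz, passes unchanged.
164 Hz mod fs = 32 Hz.
32 Hz > fs/2 = 22 Hz, folds to fs − 32 Hz = 12 Hz.
92 Hz and 136 Hz both map to 4 Hz.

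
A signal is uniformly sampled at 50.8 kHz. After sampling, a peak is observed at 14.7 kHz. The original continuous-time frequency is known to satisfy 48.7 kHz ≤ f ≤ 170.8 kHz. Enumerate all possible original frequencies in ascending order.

Frequencies that alias to 14.7 kHz are k·fs ± 14.7 kHz for integer k ≥ 0.
k=0: 14.7 kHz.
k=1: 36.1 kHz, 65.5 kHz.
k=2: 86.9 kHz, 116.3 kHz.
k=3: 137.7 kHz, 167.1 kHz.
k=4: 188.5 kHz, 217.9 kHz.
Within [48.7 kHz, 170.8 kHz]: 65.5 kHz, 86.9 kHz, 116.3 kHz, 137.7 kHz, 167.1 kHz.

65.5 kHz, 86.9 kHz, 116.3 kHz, 137.7 kHz, 167.1 kHz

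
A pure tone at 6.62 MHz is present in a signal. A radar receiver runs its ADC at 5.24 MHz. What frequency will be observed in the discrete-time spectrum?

6.62 MHz mod fs = 1.38 MHz.
1.38 MHz ≤ fs/2 = 2.62 MHz, appears at 1.38 MHz.

1.38 MHz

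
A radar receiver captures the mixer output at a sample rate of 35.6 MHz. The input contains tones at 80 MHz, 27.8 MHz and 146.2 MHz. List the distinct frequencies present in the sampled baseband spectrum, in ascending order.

3.8 MHz, 7.8 MHz, 8.8 MHz

fs/2 = 17.8 MHz.
80 MHz mod fs = 8.8 MHz.
8.8 MHz ≤ fs/2 = 17.8 MHz, appears at 8.8 MHz.
27.8 MHz > fs/2 = 17.8 MHz, folds to fs − 27.8 MHz = 7.8 MHz.
146.2 MHz mod fs = 3.8 MHz.
3.8 MHz ≤ fs/2 = 17.8 MHz, appears at 3.8 MHz.
Distinct values: {3.8 MHz, 7.8 MHz, 8.8 MHz}.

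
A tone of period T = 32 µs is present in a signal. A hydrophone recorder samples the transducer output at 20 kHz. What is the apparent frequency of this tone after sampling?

8.75 kHz

T = 32 µs → f = 1/T = 31.25 kHz.
31.25 kHz mod fs = 11.25 kHz.
11.25 kHz > fs/2 = 10 kHz, folds to fs − 11.25 kHz = 8.75 kHz.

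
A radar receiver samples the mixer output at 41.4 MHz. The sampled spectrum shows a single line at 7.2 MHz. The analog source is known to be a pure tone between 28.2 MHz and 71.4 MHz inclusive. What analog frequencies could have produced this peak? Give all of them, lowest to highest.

Frequencies that alias to 7.2 MHz are k·fs ± 7.2 MHz for integer k ≥ 0.
k=0: 7.2 MHz.
k=1: 34.2 MHz, 48.6 MHz.
k=2: 75.6 MHz, 90 MHz.
Within [28.2 MHz, 71.4 MHz]: 34.2 MHz, 48.6 MHz.

34.2 MHz, 48.6 MHz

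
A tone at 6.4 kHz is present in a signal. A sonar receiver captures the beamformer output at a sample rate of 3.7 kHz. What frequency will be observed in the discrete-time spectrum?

1 kHz

6.4 kHz mod fs = 2.7 kHz.
2.7 kHz > fs/2 = 1.85 kHz, folds to fs − 2.7 kHz = 1 kHz.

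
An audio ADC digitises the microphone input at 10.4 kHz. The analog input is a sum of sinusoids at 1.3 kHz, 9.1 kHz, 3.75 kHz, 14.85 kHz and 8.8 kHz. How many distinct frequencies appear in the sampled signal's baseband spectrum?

4

fs/2 = 5.2 kHz.
1.3 kHz ≤ fs/2 = 5.2 kHz, passes unchanged.
9.1 kHz > fs/2 = 5.2 kHz, folds to fs − 9.1 kHz = 1.3 kHz.
3.75 kHz ≤ fs/2 = 5.2 kHz, passes unchanged.
14.85 kHz mod fs = 4.45 kHz.
4.45 kHz ≤ fs/2 = 5.2 kHz, appears at 4.45 kHz.
8.8 kHz > fs/2 = 5.2 kHz, folds to fs − 8.8 kHz = 1.6 kHz.
Distinct values: {1.3 kHz, 1.6 kHz, 3.75 kHz, 4.45 kHz} → 4.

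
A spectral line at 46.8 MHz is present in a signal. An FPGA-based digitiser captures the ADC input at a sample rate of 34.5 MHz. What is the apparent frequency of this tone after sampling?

12.3 MHz

46.8 MHz mod fs = 12.3 MHz.
12.3 MHz ≤ fs/2 = 17.25 MHz, appears at 12.3 MHz.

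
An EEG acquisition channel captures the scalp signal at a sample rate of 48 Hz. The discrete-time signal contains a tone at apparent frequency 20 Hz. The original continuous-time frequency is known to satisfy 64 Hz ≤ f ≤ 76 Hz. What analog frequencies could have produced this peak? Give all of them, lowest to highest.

68 Hz, 76 Hz

Frequencies that alias to 20 Hz are k·fs ± 20 Hz for integer k ≥ 0.
k=0: 20 Hz.
k=1: 28 Hz, 68 Hz.
k=2: 76 Hz, 116 Hz.
k=3: 124 Hz, 164 Hz.
Within [64 Hz, 76 Hz]: 68 Hz, 76 Hz.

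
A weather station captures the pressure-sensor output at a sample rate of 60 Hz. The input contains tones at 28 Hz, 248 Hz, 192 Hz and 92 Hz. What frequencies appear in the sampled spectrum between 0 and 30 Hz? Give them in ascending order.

fs/2 = 30 Hz.
28 Hz ≤ fs/2 = 30 Hz, passes unchanged.
248 Hz mod fs = 8 Hz.
8 Hz ≤ fs/2 = 30 Hz, appears at 8 Hz.
192 Hz mod fs = 12 Hz.
12 Hz ≤ fs/2 = 30 Hz, appears at 12 Hz.
92 Hz mod fs = 32 Hz.
32 Hz > fs/2 = 30 Hz, folds to fs − 32 Hz = 28 Hz.
Distinct values: {8 Hz, 12 Hz, 28 Hz}.

8 Hz, 12 Hz, 28 Hz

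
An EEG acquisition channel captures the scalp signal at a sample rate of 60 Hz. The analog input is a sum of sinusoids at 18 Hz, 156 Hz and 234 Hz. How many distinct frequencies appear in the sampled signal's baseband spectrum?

fs/2 = 30 Hz.
18 Hz ≤ fs/2 = 30 Hz, passes unchanged.
156 Hz mod fs = 36 Hz.
36 Hz > fs/2 = 30 Hz, folds to fs − 36 Hz = 24 Hz.
234 Hz mod fs = 54 Hz.
54 Hz > fs/2 = 30 Hz, folds to fs − 54 Hz = 6 Hz.
Distinct values: {6 Hz, 18 Hz, 24 Hz} → 3.

3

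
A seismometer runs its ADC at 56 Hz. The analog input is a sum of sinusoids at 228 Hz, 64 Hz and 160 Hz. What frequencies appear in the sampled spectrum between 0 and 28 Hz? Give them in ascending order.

4 Hz, 8 Hz

fs/2 = 28 Hz.
228 Hz mod fs = 4 Hz.
4 Hz ≤ fs/2 = 28 Hz, appears at 4 Hz.
64 Hz mod fs = 8 Hz.
8 Hz ≤ fs/2 = 28 Hz, appears at 8 Hz.
160 Hz mod fs = 48 Hz.
48 Hz > fs/2 = 28 Hz, folds to fs − 48 Hz = 8 Hz.
Distinct values: {4 Hz, 8 Hz}.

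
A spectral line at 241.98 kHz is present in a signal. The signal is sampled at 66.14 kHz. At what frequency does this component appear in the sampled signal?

22.58 kHz

241.98 kHz mod fs = 43.56 kHz.
43.56 kHz > fs/2 = 33.07 kHz, folds to fs − 43.56 kHz = 22.58 kHz.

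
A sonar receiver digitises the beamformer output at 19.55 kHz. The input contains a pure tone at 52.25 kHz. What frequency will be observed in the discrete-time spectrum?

52.25 kHz mod fs = 13.15 kHz.
13.15 kHz > fs/2 = 9.775 kHz, folds to fs − 13.15 kHz = 6.4 kHz.

6.4 kHz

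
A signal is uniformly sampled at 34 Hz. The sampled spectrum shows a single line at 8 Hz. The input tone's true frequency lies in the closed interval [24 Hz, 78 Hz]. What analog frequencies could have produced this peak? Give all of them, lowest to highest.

Frequencies that alias to 8 Hz are k·fs ± 8 Hz for integer k ≥ 0.
k=0: 8 Hz.
k=1: 26 Hz, 42 Hz.
k=2: 60 Hz, 76 Hz.
k=3: 94 Hz, 110 Hz.
Within [24 Hz, 78 Hz]: 26 Hz, 42 Hz, 60 Hz, 76 Hz.

26 Hz, 42 Hz, 60 Hz, 76 Hz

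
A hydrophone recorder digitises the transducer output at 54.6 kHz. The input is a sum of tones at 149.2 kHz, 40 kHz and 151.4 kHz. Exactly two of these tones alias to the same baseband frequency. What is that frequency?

14.6 kHz

fs/2 = 27.3 kHz.
149.2 kHz mod fs = 40 kHz.
40 kHz > fs/2 = 27.3 kHz, folds to fs − 40 kHz = 14.6 kHz.
40 kHz > fs/2 = 27.3 kHz, folds to fs − 40 kHz = 14.6 kHz.
151.4 kHz mod fs = 42.2 kHz.
42.2 kHz > fs/2 = 27.3 kHz, folds to fs − 42.2 kHz = 12.4 kHz.
40 kHz and 149.2 kHz both map to 14.6 kHz.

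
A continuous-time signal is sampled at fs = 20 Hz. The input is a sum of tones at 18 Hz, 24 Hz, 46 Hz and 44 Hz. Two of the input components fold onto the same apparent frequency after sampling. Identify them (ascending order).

fs/2 = 10 Hz.
18 Hz > fs/2 = 10 Hz, folds to fs − 18 Hz = 2 Hz.
24 Hz mod fs = 4 Hz.
4 Hz ≤ fs/2 = 10 Hz, appears at 4 Hz.
46 Hz mod fs = 6 Hz.
6 Hz ≤ fs/2 = 10 Hz, appears at 6 Hz.
44 Hz mod fs = 4 Hz.
4 Hz ≤ fs/2 = 10 Hz, appears at 4 Hz.
24 Hz and 44 Hz both map to 4 Hz.

24 Hz, 44 Hz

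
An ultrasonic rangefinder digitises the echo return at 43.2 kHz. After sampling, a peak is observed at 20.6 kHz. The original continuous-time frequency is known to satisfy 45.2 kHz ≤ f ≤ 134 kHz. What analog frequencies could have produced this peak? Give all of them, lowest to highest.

63.8 kHz, 65.8 kHz, 107 kHz, 109 kHz

Frequencies that alias to 20.6 kHz are k·fs ± 20.6 kHz for integer k ≥ 0.
k=0: 20.6 kHz.
k=1: 22.6 kHz, 63.8 kHz.
k=2: 65.8 kHz, 107 kHz.
k=3: 109 kHz, 150.2 kHz.
k=4: 152.2 kHz, 193.4 kHz.
Within [45.2 kHz, 134 kHz]: 63.8 kHz, 65.8 kHz, 107 kHz, 109 kHz.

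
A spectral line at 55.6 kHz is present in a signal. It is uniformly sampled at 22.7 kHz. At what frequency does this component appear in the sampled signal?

55.6 kHz mod fs = 10.2 kHz.
10.2 kHz ≤ fs/2 = 11.35 kHz, appears at 10.2 kHz.

10.2 kHz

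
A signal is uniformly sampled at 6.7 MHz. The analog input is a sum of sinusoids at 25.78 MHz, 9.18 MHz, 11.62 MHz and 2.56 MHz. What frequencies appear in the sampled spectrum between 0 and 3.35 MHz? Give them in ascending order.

1.02 MHz, 1.78 MHz, 2.48 MHz, 2.56 MHz

fs/2 = 3.35 MHz.
25.78 MHz mod fs = 5.68 MHz.
5.68 MHz > fs/2 = 3.35 MHz, folds to fs − 5.68 MHz = 1.02 MHz.
9.18 MHz mod fs = 2.48 MHz.
2.48 MHz ≤ fs/2 = 3.35 MHz, appears at 2.48 MHz.
11.62 MHz mod fs = 4.92 MHz.
4.92 MHz > fs/2 = 3.35 MHz, folds to fs − 4.92 MHz = 1.78 MHz.
2.56 MHz ≤ fs/2 = 3.35 MHz, passes unchanged.
Distinct values: {1.02 MHz, 1.78 MHz, 2.48 MHz, 2.56 MHz}.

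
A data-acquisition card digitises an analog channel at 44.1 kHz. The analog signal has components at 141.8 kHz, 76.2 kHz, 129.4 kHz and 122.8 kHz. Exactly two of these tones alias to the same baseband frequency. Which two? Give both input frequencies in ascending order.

fs/2 = 22.05 kHz.
141.8 kHz mod fs = 9.5 kHz.
9.5 kHz ≤ fs/2 = 22.05 kHz, appears at 9.5 kHz.
76.2 kHz mod fs = 32.1 kHz.
32.1 kHz > fs/2 = 22.05 kHz, folds to fs − 32.1 kHz = 12 kHz.
129.4 kHz mod fs = 41.2 kHz.
41.2 kHz > fs/2 = 22.05 kHz, folds to fs − 41.2 kHz = 2.9 kHz.
122.8 kHz mod fs = 34.6 kHz.
34.6 kHz > fs/2 = 22.05 kHz, folds to fs − 34.6 kHz = 9.5 kHz.
122.8 kHz and 141.8 kHz both map to 9.5 kHz.

122.8 kHz, 141.8 kHz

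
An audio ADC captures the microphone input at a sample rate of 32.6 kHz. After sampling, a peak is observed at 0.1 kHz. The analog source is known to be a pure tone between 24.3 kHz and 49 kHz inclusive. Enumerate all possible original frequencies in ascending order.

32.5 kHz, 32.7 kHz

Frequencies that alias to 0.1 kHz are k·fs ± 0.1 kHz for integer k ≥ 0.
k=0: 0.1 kHz.
k=1: 32.5 kHz, 32.7 kHz.
k=2: 65.1 kHz, 65.3 kHz.
Within [24.3 kHz, 49 kHz]: 32.5 kHz, 32.7 kHz.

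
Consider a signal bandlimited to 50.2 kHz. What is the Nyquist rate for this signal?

100.4 kHz

Nyquist rate = 2 × 50.2 kHz = 100.4 kHz.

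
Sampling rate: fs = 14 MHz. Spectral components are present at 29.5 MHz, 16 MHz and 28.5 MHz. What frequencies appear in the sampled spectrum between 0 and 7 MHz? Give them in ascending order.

fs/2 = 7 MHz.
29.5 MHz mod fs = 1.5 MHz.
1.5 MHz ≤ fs/2 = 7 MHz, appears at 1.5 MHz.
16 MHz mod fs = 2 MHz.
2 MHz ≤ fs/2 = 7 MHz, appears at 2 MHz.
28.5 MHz mod fs = 0.5 MHz.
0.5 MHz ≤ fs/2 = 7 MHz, appears at 0.5 MHz.
Distinct values: {0.5 MHz, 1.5 MHz, 2 MHz}.

0.5 MHz, 1.5 MHz, 2 MHz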